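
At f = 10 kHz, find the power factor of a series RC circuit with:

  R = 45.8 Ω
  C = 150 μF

Step 1 — Angular frequency: ω = 2π·f = 2π·1e+04 = 6.283e+04 rad/s.
Step 2 — Component impedances:
  R: Z = R = 45.8 Ω
  C: Z = 1/(jωC) = -j/(ω·C) = 0 - j0.1061 Ω
Step 3 — Series combination: Z_total = R + C = 45.8 - j0.1061 Ω = 45.8∠-0.1° Ω.
Step 4 — Power factor: PF = cos(φ) = Re(Z)/|Z| = 45.8/45.8 = 1.
Step 5 — Type: Im(Z) = -0.1061 ⇒ leading (phase φ = -0.1°).

PF = 1 (leading, φ = -0.1°)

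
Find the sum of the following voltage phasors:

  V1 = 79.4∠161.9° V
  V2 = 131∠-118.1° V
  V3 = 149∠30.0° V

Step 1 — Convert each phasor to rectangular form:
  V1 = 79.4·(cos(161.9°) + j·sin(161.9°)) = -75.47 + j24.67 V
  V2 = 131·(cos(-118.1°) + j·sin(-118.1°)) = -61.7 - j115.6 V
  V3 = 149·(cos(30.0°) + j·sin(30.0°)) = 129 + j74.5 V
Step 2 — Sum components: V_total = -8.136 - j16.39 V.
Step 3 — Convert to polar: |V_total| = 18.3 V, ∠V_total = -116.4°.

V_total = 18.3∠-116.4° V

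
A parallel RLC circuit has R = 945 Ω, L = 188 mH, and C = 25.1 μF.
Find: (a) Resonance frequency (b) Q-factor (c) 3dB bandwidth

Step 1 — Resonance: ω₀ = 1/√(LC) = 1/√(0.188·2.51e-05) = 460.3 rad/s.
Step 2 — f₀ = ω₀/(2π) = 73.27 Hz.
Step 3 — Parallel Q: Q = R/(ω₀L) = 945/(460.3·0.188) = 10.92.
Step 4 — Bandwidth: Δω = ω₀/Q = 42.16 rad/s; BW = Δω/(2π) = 6.71 Hz.

(a) f₀ = 73.27 Hz  (b) Q = 10.92  (c) BW = 6.71 Hz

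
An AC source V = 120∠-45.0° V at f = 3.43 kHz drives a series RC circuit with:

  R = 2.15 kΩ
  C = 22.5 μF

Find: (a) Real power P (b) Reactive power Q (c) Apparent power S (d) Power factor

Step 1 — Angular frequency: ω = 2π·f = 2π·3430 = 2.155e+04 rad/s.
Step 2 — Component impedances:
  R: Z = R = 2150 Ω
  C: Z = 1/(jωC) = -j/(ω·C) = 0 - j2.062 Ω
Step 3 — Series combination: Z_total = R + C = 2150 - j2.062 Ω = 2150∠-0.1° Ω.
Step 4 — Source phasor: V = 120∠-45.0° V = 84.85 - j84.85 V.
Step 5 — Current: I = V / Z = 0.0395 - j0.03943 A = 0.05581∠-44.9° A.
Step 6 — Complex power: S = V·I* = 6.698 - j0.006424 VA.
Step 7 — Real power: P = Re(S) = 6.698 W.
Step 8 — Reactive power: Q = Im(S) = -0.006424 VAR.
Step 9 — Apparent power: |S| = 6.698 VA.
Step 10 — Power factor: PF = P/|S| = 1 (leading).

(a) P = 6.698 W  (b) Q = -0.006424 VAR  (c) S = 6.698 VA  (d) PF = 1 (leading)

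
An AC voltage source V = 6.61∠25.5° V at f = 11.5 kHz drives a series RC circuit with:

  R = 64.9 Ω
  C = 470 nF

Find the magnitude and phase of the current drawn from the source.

Step 1 — Angular frequency: ω = 2π·f = 2π·1.15e+04 = 7.226e+04 rad/s.
Step 2 — Component impedances:
  R: Z = R = 64.9 Ω
  C: Z = 1/(jωC) = -j/(ω·C) = 0 - j29.45 Ω
Step 3 — Series combination: Z_total = R + C = 64.9 - j29.45 Ω = 71.27∠-24.4° Ω.
Step 4 — Source phasor: V = 6.61∠25.5° V = 5.966 + j2.846 V.
Step 5 — Ohm's law: I = V / Z_total = (5.966 + j2.846) / (64.9 - j29.45) = 0.05974 + j0.07095 A.
Step 6 — Convert to polar: |I| = 0.09275 A, ∠I = 49.9°.

I = 0.09275∠49.9° A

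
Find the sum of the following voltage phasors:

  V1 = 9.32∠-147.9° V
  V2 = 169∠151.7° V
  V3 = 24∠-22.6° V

Step 1 — Convert each phasor to rectangular form:
  V1 = 9.32·(cos(-147.9°) + j·sin(-147.9°)) = -7.895 - j4.953 V
  V2 = 169·(cos(151.7°) + j·sin(151.7°)) = -148.8 + j80.12 V
  V3 = 24·(cos(-22.6°) + j·sin(-22.6°)) = 22.16 - j9.223 V
Step 2 — Sum components: V_total = -134.5 + j65.95 V.
Step 3 — Convert to polar: |V_total| = 149.8 V, ∠V_total = 153.9°.

V_total = 149.8∠153.9° V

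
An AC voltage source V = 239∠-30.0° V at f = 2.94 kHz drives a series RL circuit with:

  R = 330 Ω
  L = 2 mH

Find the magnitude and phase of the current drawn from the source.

Step 1 — Angular frequency: ω = 2π·f = 2π·2940 = 1.847e+04 rad/s.
Step 2 — Component impedances:
  R: Z = R = 330 Ω
  L: Z = jωL = j·1.847e+04·0.002 = 0 + j36.95 Ω
Step 3 — Series combination: Z_total = R + L = 330 + j36.95 Ω = 332.1∠6.4° Ω.
Step 4 — Source phasor: V = 239∠-30.0° V = 207 - j119.5 V.
Step 5 — Ohm's law: I = V / Z_total = (207 - j119.5) / (330 + j36.95) = 0.5794 - j0.427 A.
Step 6 — Convert to polar: |I| = 0.7197 A, ∠I = -36.4°.

I = 0.7197∠-36.4° A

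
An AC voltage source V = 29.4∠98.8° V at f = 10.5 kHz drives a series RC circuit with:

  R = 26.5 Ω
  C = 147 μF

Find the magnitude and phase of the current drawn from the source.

Step 1 — Angular frequency: ω = 2π·f = 2π·1.05e+04 = 6.597e+04 rad/s.
Step 2 — Component impedances:
  R: Z = R = 26.5 Ω
  C: Z = 1/(jωC) = -j/(ω·C) = 0 - j0.1031 Ω
Step 3 — Series combination: Z_total = R + C = 26.5 - j0.1031 Ω = 26.5∠-0.2° Ω.
Step 4 — Source phasor: V = 29.4∠98.8° V = -4.498 + j29.05 V.
Step 5 — Ohm's law: I = V / Z_total = (-4.498 + j29.05) / (26.5 - j0.1031) = -0.174 + j1.096 A.
Step 6 — Convert to polar: |I| = 1.109 A, ∠I = 99.0°.

I = 1.109∠99.0° A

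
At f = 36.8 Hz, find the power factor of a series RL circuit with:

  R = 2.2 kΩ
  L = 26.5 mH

Step 1 — Angular frequency: ω = 2π·f = 2π·36.8 = 231.2 rad/s.
Step 2 — Component impedances:
  R: Z = R = 2200 Ω
  L: Z = jωL = j·231.2·0.0265 = 0 + j6.127 Ω
Step 3 — Series combination: Z_total = R + L = 2200 + j6.127 Ω = 2200∠0.2° Ω.
Step 4 — Power factor: PF = cos(φ) = Re(Z)/|Z| = 2200/2200 = 1.
Step 5 — Type: Im(Z) = 6.127 ⇒ lagging (phase φ = 0.2°).

PF = 1 (lagging, φ = 0.2°)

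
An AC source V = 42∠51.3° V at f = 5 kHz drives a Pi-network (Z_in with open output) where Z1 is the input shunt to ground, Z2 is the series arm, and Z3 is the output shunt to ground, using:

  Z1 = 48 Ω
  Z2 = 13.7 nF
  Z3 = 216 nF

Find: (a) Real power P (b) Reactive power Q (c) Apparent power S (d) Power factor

Step 1 — Angular frequency: ω = 2π·f = 2π·5000 = 3.142e+04 rad/s.
Step 2 — Component impedances:
  Z1: Z = R = 48 Ω
  Z2: Z = 1/(jωC) = -j/(ω·C) = 0 - j2323 Ω
  Z3: Z = 1/(jωC) = -j/(ω·C) = 0 - j147.4 Ω
Step 3 — With open output, the series arm Z2 and the output shunt Z3 appear in series to ground: Z2 + Z3 = 0 - j2471 Ω.
Step 4 — Parallel with input shunt Z1: Z_in = Z1 || (Z2 + Z3) = 47.98 - j0.9321 Ω = 47.99∠-1.1° Ω.
Step 5 — Source phasor: V = 42∠51.3° V = 26.26 + j32.78 V.
Step 6 — Current: I = V / Z = 0.5338 + j0.6935 A = 0.8752∠52.4° A.
Step 7 — Complex power: S = V·I* = 36.75 - j0.7139 VA.
Step 8 — Real power: P = Re(S) = 36.75 W.
Step 9 — Reactive power: Q = Im(S) = -0.7139 VAR.
Step 10 — Apparent power: |S| = 36.76 VA.
Step 11 — Power factor: PF = P/|S| = 0.9998 (leading).

(a) P = 36.75 W  (b) Q = -0.7139 VAR  (c) S = 36.76 VA  (d) PF = 0.9998 (leading)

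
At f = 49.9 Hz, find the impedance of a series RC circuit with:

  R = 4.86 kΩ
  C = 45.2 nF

Step 1 — Angular frequency: ω = 2π·f = 2π·49.9 = 313.5 rad/s.
Step 2 — Component impedances:
  R: Z = R = 4860 Ω
  C: Z = 1/(jωC) = -j/(ω·C) = 0 - j7.056e+04 Ω
Step 3 — Series combination: Z_total = R + C = 4860 - j7.056e+04 Ω = 7.073e+04∠-86.1° Ω.

Z = 4860 - j7.056e+04 Ω = 7.073e+04∠-86.1° Ω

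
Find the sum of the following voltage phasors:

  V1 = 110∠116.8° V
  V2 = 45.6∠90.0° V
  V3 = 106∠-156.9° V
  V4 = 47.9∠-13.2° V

Step 1 — Convert each phasor to rectangular form:
  V1 = 110·(cos(116.8°) + j·sin(116.8°)) = -49.6 + j98.18 V
  V2 = 45.6·(cos(90.0°) + j·sin(90.0°)) = 0 + j45.6 V
  V3 = 106·(cos(-156.9°) + j·sin(-156.9°)) = -97.5 - j41.59 V
  V4 = 47.9·(cos(-13.2°) + j·sin(-13.2°)) = 46.63 - j10.94 V
Step 2 — Sum components: V_total = -100.5 + j91.26 V.
Step 3 — Convert to polar: |V_total| = 135.7 V, ∠V_total = 137.7°.

V_total = 135.7∠137.7° V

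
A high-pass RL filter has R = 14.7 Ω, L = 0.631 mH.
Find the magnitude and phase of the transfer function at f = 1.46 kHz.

Step 1 — Angular frequency: ω = 2π·1460 = 9173 rad/s.
Step 2 — Transfer function: H(jω) = jωL/(R + jωL).
Step 3 — Numerator jωL = j·5.788; denominator R + jωL = 14.7 + j5.788.
Step 4 — H = 0.1342 + j0.3409.
Step 5 — Magnitude: |H| = 0.3664 (-8.7 dB); phase: φ = 68.5°.

|H| = 0.3664 (-8.7 dB), φ = 68.5°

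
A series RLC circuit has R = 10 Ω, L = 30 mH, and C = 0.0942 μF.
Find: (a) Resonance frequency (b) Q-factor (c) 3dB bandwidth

Step 1 — Resonance: ω₀ = 1/√(LC) = 1/√(0.03·9.42e-08) = 1.881e+04 rad/s.
Step 2 — f₀ = ω₀/(2π) = 2994 Hz.
Step 3 — Series Q: Q = ω₀L/R = 1.881e+04·0.03/10 = 56.43.
Step 4 — Bandwidth: Δω = ω₀/Q = 333.3 rad/s; BW = Δω/(2π) = 53.05 Hz.

(a) f₀ = 2994 Hz  (b) Q = 56.43  (c) BW = 53.05 Hz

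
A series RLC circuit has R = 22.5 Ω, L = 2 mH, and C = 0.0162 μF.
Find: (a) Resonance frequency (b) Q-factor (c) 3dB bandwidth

Step 1 — Resonance condition Im(Z)=0 gives ω₀ = 1/√(LC).
Step 2 — ω₀ = 1/√(0.002·1.62e-08) = 1.757e+05 rad/s.
Step 3 — f₀ = ω₀/(2π) = 2.796e+04 Hz.
Step 4 — Series Q: Q = ω₀L/R = 1.757e+05·0.002/22.5 = 15.62.
Step 5 — 3dB bandwidth: Δω = ω₀/Q = 1.125e+04 rad/s; BW = Δω/(2π) = 1790 Hz.

(a) f₀ = 2.796e+04 Hz  (b) Q = 15.62  (c) BW = 1790 Hz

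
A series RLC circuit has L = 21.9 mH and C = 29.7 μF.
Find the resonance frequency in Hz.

Step 1 — Resonance condition Im(Z)=0 gives ω₀ = 1/√(LC).
Step 2 — ω₀ = 1/√(0.0219·2.97e-05) = 1240 rad/s.
Step 3 — f₀ = ω₀/(2π) = 197.3 Hz.

f₀ = 197.3 Hz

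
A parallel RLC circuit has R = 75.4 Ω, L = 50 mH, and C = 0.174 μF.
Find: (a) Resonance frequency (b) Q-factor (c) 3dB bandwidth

Step 1 — Resonance: ω₀ = 1/√(LC) = 1/√(0.05·1.74e-07) = 1.072e+04 rad/s.
Step 2 — f₀ = ω₀/(2π) = 1706 Hz.
Step 3 — Parallel Q: Q = R/(ω₀L) = 75.4/(1.072e+04·0.05) = 0.1407.
Step 4 — Bandwidth: Δω = ω₀/Q = 7.622e+04 rad/s; BW = Δω/(2π) = 1.213e+04 Hz.

(a) f₀ = 1706 Hz  (b) Q = 0.1407  (c) BW = 1.213e+04 Hz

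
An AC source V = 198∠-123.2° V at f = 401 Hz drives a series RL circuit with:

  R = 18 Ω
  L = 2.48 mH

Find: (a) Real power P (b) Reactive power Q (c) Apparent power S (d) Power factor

Step 1 — Angular frequency: ω = 2π·f = 2π·401 = 2520 rad/s.
Step 2 — Component impedances:
  R: Z = R = 18 Ω
  L: Z = jωL = j·2520·0.00248 = 0 + j6.249 Ω
Step 3 — Series combination: Z_total = R + L = 18 + j6.249 Ω = 19.05∠19.1° Ω.
Step 4 — Source phasor: V = 198∠-123.2° V = -108.4 - j165.7 V.
Step 5 — Current: I = V / Z = -8.227 - j6.348 A = 10.39∠-142.3° A.
Step 6 — Complex power: S = V·I* = 1944 + j674.8 VA.
Step 7 — Real power: P = Re(S) = 1944 W.
Step 8 — Reactive power: Q = Im(S) = 674.8 VAR.
Step 9 — Apparent power: |S| = 2058 VA.
Step 10 — Power factor: PF = P/|S| = 0.9447 (lagging).

(a) P = 1944 W  (b) Q = 674.8 VAR  (c) S = 2058 VA  (d) PF = 0.9447 (lagging)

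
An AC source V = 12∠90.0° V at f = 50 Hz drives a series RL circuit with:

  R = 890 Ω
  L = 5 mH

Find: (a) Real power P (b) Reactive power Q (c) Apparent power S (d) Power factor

Step 1 — Angular frequency: ω = 2π·f = 2π·50 = 314.2 rad/s.
Step 2 — Component impedances:
  R: Z = R = 890 Ω
  L: Z = jωL = j·314.2·0.005 = 0 + j1.571 Ω
Step 3 — Series combination: Z_total = R + L = 890 + j1.571 Ω = 890∠0.1° Ω.
Step 4 — Source phasor: V = 12∠90.0° V = 0 + j12 V.
Step 5 — Current: I = V / Z = 2.38e-05 + j0.01348 A = 0.01348∠89.9° A.
Step 6 — Complex power: S = V·I* = 0.1618 + j0.0002856 VA.
Step 7 — Real power: P = Re(S) = 0.1618 W.
Step 8 — Reactive power: Q = Im(S) = 0.0002856 VAR.
Step 9 — Apparent power: |S| = 0.1618 VA.
Step 10 — Power factor: PF = P/|S| = 1 (lagging).

(a) P = 0.1618 W  (b) Q = 0.0002856 VAR  (c) S = 0.1618 VA  (d) PF = 1 (lagging)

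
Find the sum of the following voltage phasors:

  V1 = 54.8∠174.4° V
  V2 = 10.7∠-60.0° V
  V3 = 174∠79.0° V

Step 1 — Convert each phasor to rectangular form:
  V1 = 54.8·(cos(174.4°) + j·sin(174.4°)) = -54.54 + j5.348 V
  V2 = 10.7·(cos(-60.0°) + j·sin(-60.0°)) = 5.35 - j9.266 V
  V3 = 174·(cos(79.0°) + j·sin(79.0°)) = 33.2 + j170.8 V
Step 2 — Sum components: V_total = -15.99 + j166.9 V.
Step 3 — Convert to polar: |V_total| = 167.6 V, ∠V_total = 95.5°.

V_total = 167.6∠95.5° V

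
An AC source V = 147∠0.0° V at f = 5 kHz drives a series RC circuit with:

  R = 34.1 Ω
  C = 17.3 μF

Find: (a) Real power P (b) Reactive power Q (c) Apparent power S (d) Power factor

Step 1 — Angular frequency: ω = 2π·f = 2π·5000 = 3.142e+04 rad/s.
Step 2 — Component impedances:
  R: Z = R = 34.1 Ω
  C: Z = 1/(jωC) = -j/(ω·C) = 0 - j1.84 Ω
Step 3 — Series combination: Z_total = R + C = 34.1 - j1.84 Ω = 34.15∠-3.1° Ω.
Step 4 — Source phasor: V = 147∠0.0° V = 147 V.
Step 5 — Current: I = V / Z = 4.298 + j0.2319 A = 4.305∠3.1° A.
Step 6 — Complex power: S = V·I* = 631.9 - j34.09 VA.
Step 7 — Real power: P = Re(S) = 631.9 W.
Step 8 — Reactive power: Q = Im(S) = -34.09 VAR.
Step 9 — Apparent power: |S| = 632.8 VA.
Step 10 — Power factor: PF = P/|S| = 0.9985 (leading).

(a) P = 631.9 W  (b) Q = -34.09 VAR  (c) S = 632.8 VA  (d) PF = 0.9985 (leading)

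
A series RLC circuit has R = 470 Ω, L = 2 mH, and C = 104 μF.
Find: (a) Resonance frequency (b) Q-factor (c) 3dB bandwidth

Step 1 — Resonance: ω₀ = 1/√(LC) = 1/√(0.002·0.000104) = 2193 rad/s.
Step 2 — f₀ = ω₀/(2π) = 349 Hz.
Step 3 — Series Q: Q = ω₀L/R = 2193·0.002/470 = 0.00933.
Step 4 — Bandwidth: Δω = ω₀/Q = 2.35e+05 rad/s; BW = Δω/(2π) = 3.74e+04 Hz.

(a) f₀ = 349 Hz  (b) Q = 0.00933  (c) BW = 3.74e+04 Hz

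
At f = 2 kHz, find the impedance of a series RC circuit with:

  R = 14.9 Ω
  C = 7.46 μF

Step 1 — Angular frequency: ω = 2π·f = 2π·2000 = 1.257e+04 rad/s.
Step 2 — Component impedances:
  R: Z = R = 14.9 Ω
  C: Z = 1/(jωC) = -j/(ω·C) = 0 - j10.67 Ω
Step 3 — Series combination: Z_total = R + C = 14.9 - j10.67 Ω = 18.32∠-35.6° Ω.

Z = 14.9 - j10.67 Ω = 18.32∠-35.6° Ω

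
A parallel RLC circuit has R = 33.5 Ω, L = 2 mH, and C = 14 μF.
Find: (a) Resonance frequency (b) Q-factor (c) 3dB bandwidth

Step 1 — Resonance: ω₀ = 1/√(LC) = 1/√(0.002·1.4e-05) = 5976 rad/s.
Step 2 — f₀ = ω₀/(2π) = 951.1 Hz.
Step 3 — Parallel Q: Q = R/(ω₀L) = 33.5/(5976·0.002) = 2.803.
Step 4 — Bandwidth: Δω = ω₀/Q = 2132 rad/s; BW = Δω/(2π) = 339.3 Hz.

(a) f₀ = 951.1 Hz  (b) Q = 2.803  (c) BW = 339.3 Hz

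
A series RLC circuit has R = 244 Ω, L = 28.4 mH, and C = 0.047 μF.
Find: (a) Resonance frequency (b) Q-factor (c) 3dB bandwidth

Step 1 — Resonance: ω₀ = 1/√(LC) = 1/√(0.0284·4.7e-08) = 2.737e+04 rad/s.
Step 2 — f₀ = ω₀/(2π) = 4356 Hz.
Step 3 — Series Q: Q = ω₀L/R = 2.737e+04·0.0284/244 = 3.186.
Step 4 — Bandwidth: Δω = ω₀/Q = 8592 rad/s; BW = Δω/(2π) = 1367 Hz.

(a) f₀ = 4356 Hz  (b) Q = 3.186  (c) BW = 1367 Hz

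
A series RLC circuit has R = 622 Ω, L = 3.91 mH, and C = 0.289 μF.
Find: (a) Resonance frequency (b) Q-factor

Step 1 — Resonance condition Im(Z)=0 gives ω₀ = 1/√(LC).
Step 2 — ω₀ = 1/√(0.00391·2.89e-07) = 2.975e+04 rad/s.
Step 3 — f₀ = ω₀/(2π) = 4735 Hz.
Step 4 — Series Q: Q = ω₀L/R = 2.975e+04·0.00391/622 = 0.187.

(a) f₀ = 4735 Hz  (b) Q = 0.187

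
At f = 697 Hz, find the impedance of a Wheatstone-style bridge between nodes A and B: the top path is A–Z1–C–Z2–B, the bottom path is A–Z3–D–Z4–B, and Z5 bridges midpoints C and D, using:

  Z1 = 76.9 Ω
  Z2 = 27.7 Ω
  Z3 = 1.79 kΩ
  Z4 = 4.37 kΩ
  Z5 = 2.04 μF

Step 1 — Angular frequency: ω = 2π·f = 2π·697 = 4379 rad/s.
Step 2 — Component impedances:
  Z1: Z = R = 76.9 Ω
  Z2: Z = R = 27.7 Ω
  Z3: Z = R = 1790 Ω
  Z4: Z = R = 4370 Ω
  Z5: Z = 1/(jωC) = -j/(ω·C) = 0 - j111.9 Ω
Step 3 — Bridge requires nodal analysis (the Z5 bridge couples midpoints C and D, so the two paths cannot be reduced to a simple series/parallel combination). Setting node B to ground and injecting 1 A at node A, the 3-node admittance system at A, C, D solves to V_A = Z_AB = 101.3 - j0.1353 Ω = 101.3∠-0.1° Ω.

Z = 101.3 - j0.1353 Ω = 101.3∠-0.1° Ω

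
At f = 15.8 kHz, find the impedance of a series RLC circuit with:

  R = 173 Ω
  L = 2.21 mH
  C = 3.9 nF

Step 1 — Angular frequency: ω = 2π·f = 2π·1.58e+04 = 9.927e+04 rad/s.
Step 2 — Component impedances:
  R: Z = R = 173 Ω
  L: Z = jωL = j·9.927e+04·0.00221 = 0 + j219.4 Ω
  C: Z = 1/(jωC) = -j/(ω·C) = 0 - j2583 Ω
Step 3 — Series combination: Z_total = R + L + C = 173 - j2363 Ω = 2370∠-85.8° Ω.

Z = 173 - j2363 Ω = 2370∠-85.8° Ω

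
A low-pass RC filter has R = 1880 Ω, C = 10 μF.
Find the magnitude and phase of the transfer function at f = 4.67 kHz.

Step 1 — Angular frequency: ω = 2π·4670 = 2.934e+04 rad/s.
Step 2 — Transfer function: H(jω) = 1/(1 + jωRC).
Step 3 — Denominator: 1 + jωRC = 1 + j·2.934e+04·1880·1e-05 = 1 + j551.6.
Step 4 — H = 3.286e-06 - j0.001813.
Step 5 — Magnitude: |H| = 0.001813 (-54.8 dB); phase: φ = -89.9°.

|H| = 0.001813 (-54.8 dB), φ = -89.9°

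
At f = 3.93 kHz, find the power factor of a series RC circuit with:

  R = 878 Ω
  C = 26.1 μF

Step 1 — Angular frequency: ω = 2π·f = 2π·3930 = 2.469e+04 rad/s.
Step 2 — Component impedances:
  R: Z = R = 878 Ω
  C: Z = 1/(jωC) = -j/(ω·C) = 0 - j1.552 Ω
Step 3 — Series combination: Z_total = R + C = 878 - j1.552 Ω = 878∠-0.1° Ω.
Step 4 — Power factor: PF = cos(φ) = Re(Z)/|Z| = 878/878 = 1.
Step 5 — Type: Im(Z) = -1.552 ⇒ leading (phase φ = -0.1°).

PF = 1 (leading, φ = -0.1°)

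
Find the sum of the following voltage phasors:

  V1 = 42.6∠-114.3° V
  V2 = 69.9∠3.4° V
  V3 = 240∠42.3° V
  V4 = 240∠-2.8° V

Step 1 — Convert each phasor to rectangular form:
  V1 = 42.6·(cos(-114.3°) + j·sin(-114.3°)) = -17.53 - j38.83 V
  V2 = 69.9·(cos(3.4°) + j·sin(3.4°)) = 69.78 + j4.146 V
  V3 = 240·(cos(42.3°) + j·sin(42.3°)) = 177.5 + j161.5 V
  V4 = 240·(cos(-2.8°) + j·sin(-2.8°)) = 239.7 - j11.72 V
Step 2 — Sum components: V_total = 469.5 + j115.1 V.
Step 3 — Convert to polar: |V_total| = 483.4 V, ∠V_total = 13.8°.

V_total = 483.4∠13.8° V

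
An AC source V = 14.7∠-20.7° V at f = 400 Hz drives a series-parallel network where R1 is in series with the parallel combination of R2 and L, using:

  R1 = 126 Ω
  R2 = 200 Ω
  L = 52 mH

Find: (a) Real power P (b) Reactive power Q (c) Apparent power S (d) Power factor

Step 1 — Angular frequency: ω = 2π·f = 2π·400 = 2513 rad/s.
Step 2 — Component impedances:
  R1: Z = R = 126 Ω
  R2: Z = R = 200 Ω
  L: Z = jωL = j·2513·0.052 = 0 + j130.7 Ω
Step 3 — Parallel branch: R2 || L = 1/(1/R2 + 1/L) = 59.85 + j91.58 Ω.
Step 4 — Series with R1: Z_total = R1 + (R2 || L) = 185.8 + j91.58 Ω = 207.2∠26.2° Ω.
Step 5 — Source phasor: V = 14.7∠-20.7° V = 13.75 - j5.196 V.
Step 6 — Current: I = V / Z = 0.04845 - j0.05183 A = 0.07095∠-46.9° A.
Step 7 — Complex power: S = V·I* = 0.9355 + j0.461 VA.
Step 8 — Real power: P = Re(S) = 0.9355 W.
Step 9 — Reactive power: Q = Im(S) = 0.461 VAR.
Step 10 — Apparent power: |S| = 1.043 VA.
Step 11 — Power factor: PF = P/|S| = 0.897 (lagging).

(a) P = 0.9355 W  (b) Q = 0.461 VAR  (c) S = 1.043 VA  (d) PF = 0.897 (lagging)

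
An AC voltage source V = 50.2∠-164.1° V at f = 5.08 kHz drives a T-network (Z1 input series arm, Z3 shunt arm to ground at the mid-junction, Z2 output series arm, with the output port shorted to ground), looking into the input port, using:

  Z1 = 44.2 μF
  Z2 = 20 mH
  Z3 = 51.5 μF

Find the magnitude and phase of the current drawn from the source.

Step 1 — Angular frequency: ω = 2π·f = 2π·5080 = 3.192e+04 rad/s.
Step 2 — Component impedances:
  Z1: Z = 1/(jωC) = -j/(ω·C) = 0 - j0.7088 Ω
  Z2: Z = jωL = j·3.192e+04·0.02 = 0 + j638.4 Ω
  Z3: Z = 1/(jωC) = -j/(ω·C) = 0 - j0.6083 Ω
Step 3 — With the output port shorted to ground, the output series arm Z2 runs from the junction to ground; the shunt arm Z3 also runs from the junction to ground. They appear in parallel: Z3 || Z2 = 0 - j0.6089 Ω.
Step 4 — Series with input arm Z1: Z_in = Z1 + (Z3 || Z2) = 0 - j1.318 Ω = 1.318∠-90.0° Ω.
Step 5 — Source phasor: V = 50.2∠-164.1° V = -48.28 - j13.75 V.
Step 6 — Ohm's law: I = V / Z_total = (-48.28 - j13.75) / (0 - j1.318) = 10.44 - j36.64 A.
Step 7 — Convert to polar: |I| = 38.1 A, ∠I = -74.1°.

I = 38.1∠-74.1° A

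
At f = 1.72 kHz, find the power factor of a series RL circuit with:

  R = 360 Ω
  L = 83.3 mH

Step 1 — Angular frequency: ω = 2π·f = 2π·1720 = 1.081e+04 rad/s.
Step 2 — Component impedances:
  R: Z = R = 360 Ω
  L: Z = jωL = j·1.081e+04·0.0833 = 0 + j900.2 Ω
Step 3 — Series combination: Z_total = R + L = 360 + j900.2 Ω = 969.5∠68.2° Ω.
Step 4 — Power factor: PF = cos(φ) = Re(Z)/|Z| = 360/969.5 = 0.3713.
Step 5 — Type: Im(Z) = 900.2 ⇒ lagging (phase φ = 68.2°).

PF = 0.3713 (lagging, φ = 68.2°)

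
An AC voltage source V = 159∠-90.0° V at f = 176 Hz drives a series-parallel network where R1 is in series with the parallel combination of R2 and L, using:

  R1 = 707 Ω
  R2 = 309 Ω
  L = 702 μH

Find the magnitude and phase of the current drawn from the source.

Step 1 — Angular frequency: ω = 2π·f = 2π·176 = 1106 rad/s.
Step 2 — Component impedances:
  R1: Z = R = 707 Ω
  R2: Z = R = 309 Ω
  L: Z = jωL = j·1106·0.000702 = 0 + j0.7763 Ω
Step 3 — Parallel branch: R2 || L = 1/(1/R2 + 1/L) = 0.00195 + j0.7763 Ω.
Step 4 — Series with R1: Z_total = R1 + (R2 || L) = 707 + j0.7763 Ω = 707∠0.1° Ω.
Step 5 — Source phasor: V = 159∠-90.0° V = 0 - j159 V.
Step 6 — Ohm's law: I = V / Z_total = (0 - j159) / (707 + j0.7763) = -0.0002469 - j0.2249 A.
Step 7 — Convert to polar: |I| = 0.2249 A, ∠I = -90.1°.

I = 0.2249∠-90.1° A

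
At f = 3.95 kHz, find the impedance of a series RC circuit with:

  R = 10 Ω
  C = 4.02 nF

Step 1 — Angular frequency: ω = 2π·f = 2π·3950 = 2.482e+04 rad/s.
Step 2 — Component impedances:
  R: Z = R = 10 Ω
  C: Z = 1/(jωC) = -j/(ω·C) = 0 - j1.002e+04 Ω
Step 3 — Series combination: Z_total = R + C = 10 - j1.002e+04 Ω = 1.002e+04∠-89.9° Ω.

Z = 10 - j1.002e+04 Ω = 1.002e+04∠-89.9° Ω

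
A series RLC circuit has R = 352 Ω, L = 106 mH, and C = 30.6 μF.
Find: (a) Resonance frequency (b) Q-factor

Step 1 — Resonance condition Im(Z)=0 gives ω₀ = 1/√(LC).
Step 2 — ω₀ = 1/√(0.106·3.06e-05) = 555.2 rad/s.
Step 3 — f₀ = ω₀/(2π) = 88.37 Hz.
Step 4 — Series Q: Q = ω₀L/R = 555.2·0.106/352 = 0.1672.

(a) f₀ = 88.37 Hz  (b) Q = 0.1672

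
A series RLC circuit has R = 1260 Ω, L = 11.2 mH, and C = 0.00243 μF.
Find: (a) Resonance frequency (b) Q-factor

Step 1 — Resonance condition Im(Z)=0 gives ω₀ = 1/√(LC).
Step 2 — ω₀ = 1/√(0.0112·2.43e-09) = 1.917e+05 rad/s.
Step 3 — f₀ = ω₀/(2π) = 3.051e+04 Hz.
Step 4 — Series Q: Q = ω₀L/R = 1.917e+05·0.0112/1260 = 1.704.

(a) f₀ = 3.051e+04 Hz  (b) Q = 1.704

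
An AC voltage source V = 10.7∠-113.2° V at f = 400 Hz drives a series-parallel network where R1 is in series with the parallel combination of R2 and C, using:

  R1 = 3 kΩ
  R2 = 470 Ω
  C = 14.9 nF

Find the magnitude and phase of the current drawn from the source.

Step 1 — Angular frequency: ω = 2π·f = 2π·400 = 2513 rad/s.
Step 2 — Component impedances:
  R1: Z = R = 3000 Ω
  R2: Z = R = 470 Ω
  C: Z = 1/(jωC) = -j/(ω·C) = 0 - j2.67e+04 Ω
Step 3 — Parallel branch: R2 || C = 1/(1/R2 + 1/C) = 469.9 - j8.27 Ω.
Step 4 — Series with R1: Z_total = R1 + (R2 || C) = 3470 - j8.27 Ω = 3470∠-0.1° Ω.
Step 5 — Source phasor: V = 10.7∠-113.2° V = -4.215 - j9.835 V.
Step 6 — Ohm's law: I = V / Z_total = (-4.215 - j9.835) / (3470 - j8.27) = -0.001208 - j0.002837 A.
Step 7 — Convert to polar: |I| = 0.003084 A, ∠I = -113.1°.

I = 0.003084∠-113.1° A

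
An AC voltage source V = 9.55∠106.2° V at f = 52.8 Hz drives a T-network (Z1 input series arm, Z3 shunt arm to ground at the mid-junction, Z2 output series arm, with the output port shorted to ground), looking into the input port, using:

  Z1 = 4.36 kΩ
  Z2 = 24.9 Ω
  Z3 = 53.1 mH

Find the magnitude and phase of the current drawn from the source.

Step 1 — Angular frequency: ω = 2π·f = 2π·52.8 = 331.8 rad/s.
Step 2 — Component impedances:
  Z1: Z = R = 4360 Ω
  Z2: Z = R = 24.9 Ω
  Z3: Z = jωL = j·331.8·0.0531 = 0 + j17.62 Ω
Step 3 — With the output port shorted to ground, the output series arm Z2 runs from the junction to ground; the shunt arm Z3 also runs from the junction to ground. They appear in parallel: Z3 || Z2 = 8.306 + j11.74 Ω.
Step 4 — Series with input arm Z1: Z_in = Z1 + (Z3 || Z2) = 4368 + j11.74 Ω = 4368∠0.2° Ω.
Step 5 — Source phasor: V = 9.55∠106.2° V = -2.664 + j9.171 V.
Step 6 — Ohm's law: I = V / Z_total = (-2.664 + j9.171) / (4368 + j11.74) = -0.0006043 + j0.002101 A.
Step 7 — Convert to polar: |I| = 0.002186 A, ∠I = 106.0°.

I = 0.002186∠106.0° A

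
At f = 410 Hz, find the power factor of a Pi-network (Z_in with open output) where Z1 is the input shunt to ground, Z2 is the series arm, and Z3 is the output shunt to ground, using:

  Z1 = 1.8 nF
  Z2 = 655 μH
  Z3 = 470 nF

Step 1 — Angular frequency: ω = 2π·f = 2π·410 = 2576 rad/s.
Step 2 — Component impedances:
  Z1: Z = 1/(jωC) = -j/(ω·C) = 0 - j2.157e+05 Ω
  Z2: Z = jωL = j·2576·0.000655 = 0 + j1.687 Ω
  Z3: Z = 1/(jωC) = -j/(ω·C) = 0 - j825.9 Ω
Step 3 — With open output, the series arm Z2 and the output shunt Z3 appear in series to ground: Z2 + Z3 = 0 - j824.2 Ω.
Step 4 — Parallel with input shunt Z1: Z_in = Z1 || (Z2 + Z3) = 0 - j821.1 Ω = 821.1∠-90.0° Ω.
Step 5 — Power factor: PF = cos(φ) = Re(Z)/|Z| = 0/821.1 = 0.
Step 6 — Type: Im(Z) = -821.1 ⇒ leading (phase φ = -90.0°).

PF = 0 (leading, φ = -90.0°)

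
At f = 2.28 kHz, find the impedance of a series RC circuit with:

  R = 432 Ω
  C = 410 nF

Step 1 — Angular frequency: ω = 2π·f = 2π·2280 = 1.433e+04 rad/s.
Step 2 — Component impedances:
  R: Z = R = 432 Ω
  C: Z = 1/(jωC) = -j/(ω·C) = 0 - j170.3 Ω
Step 3 — Series combination: Z_total = R + C = 432 - j170.3 Ω = 464.3∠-21.5° Ω.

Z = 432 - j170.3 Ω = 464.3∠-21.5° Ω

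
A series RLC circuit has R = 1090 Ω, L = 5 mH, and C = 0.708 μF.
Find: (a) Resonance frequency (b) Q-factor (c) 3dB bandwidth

Step 1 — Resonance: ω₀ = 1/√(LC) = 1/√(0.005·7.08e-07) = 1.681e+04 rad/s.
Step 2 — f₀ = ω₀/(2π) = 2675 Hz.
Step 3 — Series Q: Q = ω₀L/R = 1.681e+04·0.005/1090 = 0.0771.
Step 4 — Bandwidth: Δω = ω₀/Q = 2.18e+05 rad/s; BW = Δω/(2π) = 3.47e+04 Hz.

(a) f₀ = 2675 Hz  (b) Q = 0.0771  (c) BW = 3.47e+04 Hz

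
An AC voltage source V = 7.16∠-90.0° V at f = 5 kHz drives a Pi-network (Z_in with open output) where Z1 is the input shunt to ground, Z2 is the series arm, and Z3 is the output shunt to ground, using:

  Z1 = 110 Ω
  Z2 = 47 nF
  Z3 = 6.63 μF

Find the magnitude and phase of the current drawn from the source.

Step 1 — Angular frequency: ω = 2π·f = 2π·5000 = 3.142e+04 rad/s.
Step 2 — Component impedances:
  Z1: Z = R = 110 Ω
  Z2: Z = 1/(jωC) = -j/(ω·C) = 0 - j677.3 Ω
  Z3: Z = 1/(jωC) = -j/(ω·C) = 0 - j4.801 Ω
Step 3 — With open output, the series arm Z2 and the output shunt Z3 appear in series to ground: Z2 + Z3 = 0 - j682.1 Ω.
Step 4 — Parallel with input shunt Z1: Z_in = Z1 || (Z2 + Z3) = 107.2 - j17.29 Ω = 108.6∠-9.2° Ω.
Step 5 — Source phasor: V = 7.16∠-90.0° V = 0 - j7.16 V.
Step 6 — Ohm's law: I = V / Z_total = (0 - j7.16) / (107.2 - j17.29) = 0.0105 - j0.06509 A.
Step 7 — Convert to polar: |I| = 0.06593 A, ∠I = -80.8°.

I = 0.06593∠-80.8° A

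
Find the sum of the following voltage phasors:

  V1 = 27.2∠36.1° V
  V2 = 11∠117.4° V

Step 1 — Convert each phasor to rectangular form:
  V1 = 27.2·(cos(36.1°) + j·sin(36.1°)) = 21.98 + j16.03 V
  V2 = 11·(cos(117.4°) + j·sin(117.4°)) = -5.062 + j9.766 V
Step 2 — Sum components: V_total = 16.92 + j25.79 V.
Step 3 — Convert to polar: |V_total| = 30.84 V, ∠V_total = 56.7°.

V_total = 30.84∠56.7° V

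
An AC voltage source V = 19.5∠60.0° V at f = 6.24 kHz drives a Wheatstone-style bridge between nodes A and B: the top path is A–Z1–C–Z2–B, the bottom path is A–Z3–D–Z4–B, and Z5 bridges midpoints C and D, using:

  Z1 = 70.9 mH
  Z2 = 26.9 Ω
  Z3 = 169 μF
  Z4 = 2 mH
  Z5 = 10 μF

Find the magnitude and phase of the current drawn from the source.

Step 1 — Angular frequency: ω = 2π·f = 2π·6240 = 3.921e+04 rad/s.
Step 2 — Component impedances:
  Z1: Z = jωL = j·3.921e+04·0.0709 = 0 + j2780 Ω
  Z2: Z = R = 26.9 Ω
  Z3: Z = 1/(jωC) = -j/(ω·C) = 0 - j0.1509 Ω
  Z4: Z = jωL = j·3.921e+04·0.002 = 0 + j78.41 Ω
  Z5: Z = 1/(jωC) = -j/(ω·C) = 0 - j2.551 Ω
Step 3 — Bridge requires nodal analysis (the Z5 bridge couples midpoints C and D, so the two paths cannot be reduced to a simple series/parallel combination). Setting node B to ground and injecting 1 A at node A, the 3-node admittance system at A, C, D solves to V_A = Z_AB = 25.53 + j6.263 Ω = 26.29∠13.8° Ω.
Step 4 — Source phasor: V = 19.5∠60.0° V = 9.75 + j16.89 V.
Step 5 — Ohm's law: I = V / Z_total = (9.75 + j16.89) / (25.53 + j6.263) = 0.5133 + j0.5355 A.
Step 6 — Convert to polar: |I| = 0.7418 A, ∠I = 46.2°.

I = 0.7418∠46.2° A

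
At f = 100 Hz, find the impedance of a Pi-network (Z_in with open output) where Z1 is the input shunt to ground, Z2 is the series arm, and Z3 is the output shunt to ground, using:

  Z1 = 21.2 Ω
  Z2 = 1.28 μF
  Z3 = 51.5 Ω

Step 1 — Angular frequency: ω = 2π·f = 2π·100 = 628.3 rad/s.
Step 2 — Component impedances:
  Z1: Z = R = 21.2 Ω
  Z2: Z = 1/(jωC) = -j/(ω·C) = 0 - j1243 Ω
  Z3: Z = R = 51.5 Ω
Step 3 — With open output, the series arm Z2 and the output shunt Z3 appear in series to ground: Z2 + Z3 = 51.5 - j1243 Ω.
Step 4 — Parallel with input shunt Z1: Z_in = Z1 || (Z2 + Z3) = 21.18 - j0.3602 Ω = 21.18∠-1.0° Ω.

Z = 21.18 - j0.3602 Ω = 21.18∠-1.0° Ω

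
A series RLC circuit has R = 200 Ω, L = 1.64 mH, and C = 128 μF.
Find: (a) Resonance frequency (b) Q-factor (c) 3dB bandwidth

Step 1 — Resonance: ω₀ = 1/√(LC) = 1/√(0.00164·0.000128) = 2183 rad/s.
Step 2 — f₀ = ω₀/(2π) = 347.4 Hz.
Step 3 — Series Q: Q = ω₀L/R = 2183·0.00164/200 = 0.0179.
Step 4 — Bandwidth: Δω = ω₀/Q = 1.22e+05 rad/s; BW = Δω/(2π) = 1.941e+04 Hz.

(a) f₀ = 347.4 Hz  (b) Q = 0.0179  (c) BW = 1.941e+04 Hz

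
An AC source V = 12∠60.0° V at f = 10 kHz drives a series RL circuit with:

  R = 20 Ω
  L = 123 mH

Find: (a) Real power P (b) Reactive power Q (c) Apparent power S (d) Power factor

Step 1 — Angular frequency: ω = 2π·f = 2π·1e+04 = 6.283e+04 rad/s.
Step 2 — Component impedances:
  R: Z = R = 20 Ω
  L: Z = jωL = j·6.283e+04·0.123 = 0 + j7728 Ω
Step 3 — Series combination: Z_total = R + L = 20 + j7728 Ω = 7728∠89.9° Ω.
Step 4 — Source phasor: V = 12∠60.0° V = 6 + j10.39 V.
Step 5 — Current: I = V / Z = 0.001347 - j0.0007729 A = 0.001553∠-29.9° A.
Step 6 — Complex power: S = V·I* = 4.822e-05 + j0.01863 VA.
Step 7 — Real power: P = Re(S) = 4.822e-05 W.
Step 8 — Reactive power: Q = Im(S) = 0.01863 VAR.
Step 9 — Apparent power: |S| = 0.01863 VA.
Step 10 — Power factor: PF = P/|S| = 0.002588 (lagging).

(a) P = 4.822e-05 W  (b) Q = 0.01863 VAR  (c) S = 0.01863 VA  (d) PF = 0.002588 (lagging)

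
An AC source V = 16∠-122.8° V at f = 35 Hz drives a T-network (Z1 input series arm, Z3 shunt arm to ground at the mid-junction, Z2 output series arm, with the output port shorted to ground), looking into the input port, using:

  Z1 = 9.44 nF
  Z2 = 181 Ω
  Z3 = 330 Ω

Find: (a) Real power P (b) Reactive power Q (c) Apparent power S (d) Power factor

Step 1 — Angular frequency: ω = 2π·f = 2π·35 = 219.9 rad/s.
Step 2 — Component impedances:
  Z1: Z = 1/(jωC) = -j/(ω·C) = 0 - j4.817e+05 Ω
  Z2: Z = R = 181 Ω
  Z3: Z = R = 330 Ω
Step 3 — With the output port shorted to ground, the output series arm Z2 runs from the junction to ground; the shunt arm Z3 also runs from the junction to ground. They appear in parallel: Z3 || Z2 = 116.9 Ω.
Step 4 — Series with input arm Z1: Z_in = Z1 + (Z3 || Z2) = 116.9 - j4.817e+05 Ω = 4.817e+05∠-90.0° Ω.
Step 5 — Source phasor: V = 16∠-122.8° V = -8.667 - j13.45 V.
Step 6 — Current: I = V / Z = 2.792e-05 - j1.8e-05 A = 3.322e-05∠-32.8° A.
Step 7 — Complex power: S = V·I* = 1.29e-07 - j0.0005314 VA.
Step 8 — Real power: P = Re(S) = 1.29e-07 W.
Step 9 — Reactive power: Q = Im(S) = -0.0005314 VAR.
Step 10 — Apparent power: |S| = 0.0005314 VA.
Step 11 — Power factor: PF = P/|S| = 0.0002427 (leading).

(a) P = 1.29e-07 W  (b) Q = -0.0005314 VAR  (c) S = 0.0005314 VA  (d) PF = 0.0002427 (leading)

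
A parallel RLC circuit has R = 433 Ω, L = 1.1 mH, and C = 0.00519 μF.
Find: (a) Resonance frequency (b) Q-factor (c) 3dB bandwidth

Step 1 — Resonance: ω₀ = 1/√(LC) = 1/√(0.0011·5.19e-09) = 4.185e+05 rad/s.
Step 2 — f₀ = ω₀/(2π) = 6.661e+04 Hz.
Step 3 — Parallel Q: Q = R/(ω₀L) = 433/(4.185e+05·0.0011) = 0.9405.
Step 4 — Bandwidth: Δω = ω₀/Q = 4.45e+05 rad/s; BW = Δω/(2π) = 7.082e+04 Hz.

(a) f₀ = 6.661e+04 Hz  (b) Q = 0.9405  (c) BW = 7.082e+04 Hz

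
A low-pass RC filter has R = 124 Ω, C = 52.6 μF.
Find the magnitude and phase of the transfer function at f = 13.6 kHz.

Step 1 — Angular frequency: ω = 2π·1.36e+04 = 8.545e+04 rad/s.
Step 2 — Transfer function: H(jω) = 1/(1 + jωRC).
Step 3 — Denominator: 1 + jωRC = 1 + j·8.545e+04·124·5.26e-05 = 1 + j557.3.
Step 4 — H = 3.219e-06 - j0.001794.
Step 5 — Magnitude: |H| = 0.001794 (-54.9 dB); phase: φ = -89.9°.

|H| = 0.001794 (-54.9 dB), φ = -89.9°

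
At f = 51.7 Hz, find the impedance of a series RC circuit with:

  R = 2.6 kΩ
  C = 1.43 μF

Step 1 — Angular frequency: ω = 2π·f = 2π·51.7 = 324.8 rad/s.
Step 2 — Component impedances:
  R: Z = R = 2600 Ω
  C: Z = 1/(jωC) = -j/(ω·C) = 0 - j2153 Ω
Step 3 — Series combination: Z_total = R + C = 2600 - j2153 Ω = 3376∠-39.6° Ω.

Z = 2600 - j2153 Ω = 3376∠-39.6° Ω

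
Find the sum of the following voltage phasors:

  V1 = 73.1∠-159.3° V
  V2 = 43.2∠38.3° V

Step 1 — Convert each phasor to rectangular form:
  V1 = 73.1·(cos(-159.3°) + j·sin(-159.3°)) = -68.38 - j25.84 V
  V2 = 43.2·(cos(38.3°) + j·sin(38.3°)) = 33.9 + j26.77 V
Step 2 — Sum components: V_total = -34.48 + j0.9354 V.
Step 3 — Convert to polar: |V_total| = 34.49 V, ∠V_total = 178.4°.

V_total = 34.49∠178.4° V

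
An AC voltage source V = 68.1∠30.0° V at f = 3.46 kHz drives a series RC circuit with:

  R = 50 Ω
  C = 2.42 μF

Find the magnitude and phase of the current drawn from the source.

Step 1 — Angular frequency: ω = 2π·f = 2π·3460 = 2.174e+04 rad/s.
Step 2 — Component impedances:
  R: Z = R = 50 Ω
  C: Z = 1/(jωC) = -j/(ω·C) = 0 - j19.01 Ω
Step 3 — Series combination: Z_total = R + C = 50 - j19.01 Ω = 53.49∠-20.8° Ω.
Step 4 — Source phasor: V = 68.1∠30.0° V = 58.98 + j34.05 V.
Step 5 — Ohm's law: I = V / Z_total = (58.98 + j34.05) / (50 - j19.01) = 0.8044 + j0.9868 A.
Step 6 — Convert to polar: |I| = 1.273 A, ∠I = 50.8°.

I = 1.273∠50.8° A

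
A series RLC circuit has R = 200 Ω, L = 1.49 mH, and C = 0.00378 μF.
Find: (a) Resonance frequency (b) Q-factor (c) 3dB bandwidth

Step 1 — Resonance condition Im(Z)=0 gives ω₀ = 1/√(LC).
Step 2 — ω₀ = 1/√(0.00149·3.78e-09) = 4.214e+05 rad/s.
Step 3 — f₀ = ω₀/(2π) = 6.706e+04 Hz.
Step 4 — Series Q: Q = ω₀L/R = 4.214e+05·0.00149/200 = 3.139.
Step 5 — 3dB bandwidth: Δω = ω₀/Q = 1.342e+05 rad/s; BW = Δω/(2π) = 2.136e+04 Hz.

(a) f₀ = 6.706e+04 Hz  (b) Q = 3.139  (c) BW = 2.136e+04 Hz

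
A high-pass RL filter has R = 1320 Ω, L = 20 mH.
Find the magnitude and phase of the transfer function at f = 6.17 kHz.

Step 1 — Angular frequency: ω = 2π·6170 = 3.877e+04 rad/s.
Step 2 — Transfer function: H(jω) = jωL/(R + jωL).
Step 3 — Numerator jωL = j·775.3; denominator R + jωL = 1320 + j775.3.
Step 4 — H = 0.2565 + j0.4367.
Step 5 — Magnitude: |H| = 0.5065 (-5.9 dB); phase: φ = 59.6°.

|H| = 0.5065 (-5.9 dB), φ = 59.6°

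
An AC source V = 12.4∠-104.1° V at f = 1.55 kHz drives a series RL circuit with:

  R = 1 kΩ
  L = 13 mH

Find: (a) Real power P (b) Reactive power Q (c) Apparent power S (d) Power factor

Step 1 — Angular frequency: ω = 2π·f = 2π·1550 = 9739 rad/s.
Step 2 — Component impedances:
  R: Z = R = 1000 Ω
  L: Z = jωL = j·9739·0.013 = 0 + j126.6 Ω
Step 3 — Series combination: Z_total = R + L = 1000 + j126.6 Ω = 1008∠7.2° Ω.
Step 4 — Source phasor: V = 12.4∠-104.1° V = -3.021 - j12.03 V.
Step 5 — Current: I = V / Z = -0.004472 - j0.01146 A = 0.0123∠-111.3° A.
Step 6 — Complex power: S = V·I* = 0.1513 + j0.01916 VA.
Step 7 — Real power: P = Re(S) = 0.1513 W.
Step 8 — Reactive power: Q = Im(S) = 0.01916 VAR.
Step 9 — Apparent power: |S| = 0.1525 VA.
Step 10 — Power factor: PF = P/|S| = 0.9921 (lagging).

(a) P = 0.1513 W  (b) Q = 0.01916 VAR  (c) S = 0.1525 VA  (d) PF = 0.9921 (lagging)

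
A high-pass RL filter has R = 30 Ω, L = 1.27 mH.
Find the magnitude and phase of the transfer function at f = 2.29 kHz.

Step 1 — Angular frequency: ω = 2π·2290 = 1.439e+04 rad/s.
Step 2 — Transfer function: H(jω) = jωL/(R + jωL).
Step 3 — Numerator jωL = j·18.27; denominator R + jωL = 30 + j18.27.
Step 4 — H = 0.2706 + j0.4443.
Step 5 — Magnitude: |H| = 0.5202 (-5.7 dB); phase: φ = 58.7°.

|H| = 0.5202 (-5.7 dB), φ = 58.7°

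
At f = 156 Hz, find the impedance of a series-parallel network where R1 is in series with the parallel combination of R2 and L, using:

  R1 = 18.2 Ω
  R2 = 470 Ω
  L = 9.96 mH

Step 1 — Angular frequency: ω = 2π·f = 2π·156 = 980.2 rad/s.
Step 2 — Component impedances:
  R1: Z = R = 18.2 Ω
  R2: Z = R = 470 Ω
  L: Z = jωL = j·980.2·0.00996 = 0 + j9.763 Ω
Step 3 — Parallel branch: R2 || L = 1/(1/R2 + 1/L) = 0.2027 + j9.758 Ω.
Step 4 — Series with R1: Z_total = R1 + (R2 || L) = 18.4 + j9.758 Ω = 20.83∠27.9° Ω.

Z = 18.4 + j9.758 Ω = 20.83∠27.9° Ω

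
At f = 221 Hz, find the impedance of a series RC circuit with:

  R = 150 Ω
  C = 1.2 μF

Step 1 — Angular frequency: ω = 2π·f = 2π·221 = 1389 rad/s.
Step 2 — Component impedances:
  R: Z = R = 150 Ω
  C: Z = 1/(jωC) = -j/(ω·C) = 0 - j600.1 Ω
Step 3 — Series combination: Z_total = R + C = 150 - j600.1 Ω = 618.6∠-76.0° Ω.

Z = 150 - j600.1 Ω = 618.6∠-76.0° Ω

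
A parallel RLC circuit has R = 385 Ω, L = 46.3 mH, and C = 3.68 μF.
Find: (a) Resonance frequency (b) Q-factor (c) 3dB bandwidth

Step 1 — Resonance: ω₀ = 1/√(LC) = 1/√(0.0463·3.68e-06) = 2423 rad/s.
Step 2 — f₀ = ω₀/(2π) = 385.6 Hz.
Step 3 — Parallel Q: Q = R/(ω₀L) = 385/(2423·0.0463) = 3.432.
Step 4 — Bandwidth: Δω = ω₀/Q = 705.8 rad/s; BW = Δω/(2π) = 112.3 Hz.

(a) f₀ = 385.6 Hz  (b) Q = 3.432  (c) BW = 112.3 Hz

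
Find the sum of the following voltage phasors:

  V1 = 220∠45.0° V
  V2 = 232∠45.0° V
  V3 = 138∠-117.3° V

Step 1 — Convert each phasor to rectangular form:
  V1 = 220·(cos(45.0°) + j·sin(45.0°)) = 155.6 + j155.6 V
  V2 = 232·(cos(45.0°) + j·sin(45.0°)) = 164 + j164 V
  V3 = 138·(cos(-117.3°) + j·sin(-117.3°)) = -63.29 - j122.6 V
Step 2 — Sum components: V_total = 256.3 + j197 V.
Step 3 — Convert to polar: |V_total| = 323.3 V, ∠V_total = 37.5°.

V_total = 323.3∠37.5° V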